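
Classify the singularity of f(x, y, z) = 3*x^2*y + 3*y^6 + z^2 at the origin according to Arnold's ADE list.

The Hessian of f at 0 has rank 1. Corank 2; j^3 = 3*x^2*y has shape L^2 M (L != M), so D-series; mu = 7 gives D_7.

D_7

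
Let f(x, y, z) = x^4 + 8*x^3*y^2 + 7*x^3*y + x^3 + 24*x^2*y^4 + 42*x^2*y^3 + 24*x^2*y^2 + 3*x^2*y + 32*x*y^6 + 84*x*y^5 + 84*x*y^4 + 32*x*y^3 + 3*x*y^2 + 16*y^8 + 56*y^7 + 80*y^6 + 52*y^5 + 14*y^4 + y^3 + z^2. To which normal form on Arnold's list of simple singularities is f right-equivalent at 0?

E_7

The Hessian of f at 0 is [[0, 0, 0], [0, 0, 0], [0, 0, 2]] with rank 1, so corank 2. A Groebner basis of the Jacobian ideal J(f) in C{x,y,z} is {-x^2 - 2*x*y + y^4 - y^3/3 - y^2, x^3 + 3*x^2 + 6*x*y + 2*y^3 + 3*y^2, x^2*y - 7*x^2/3 - 14*x*y/3 - 16*y^3/9 - 7*y^2/3, 4*x^2/3 + x*y^2 + 8*x*y/3 + 13*y^3/9 + 4*y^2/3, z}; counting standard monomials gives mu = 7. Corank 2; j^3 = (x + y)^3 is a perfect cube, so E-series; the 4-jet and mu = 7 give E_7.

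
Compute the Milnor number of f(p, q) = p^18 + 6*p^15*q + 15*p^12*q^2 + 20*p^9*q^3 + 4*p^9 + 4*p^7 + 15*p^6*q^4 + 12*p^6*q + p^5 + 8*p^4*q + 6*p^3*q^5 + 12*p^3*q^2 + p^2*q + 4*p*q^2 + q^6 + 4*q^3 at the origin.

7

The Hessian of f at 0 has rank 0. Corank 2; j^3 = q*(p + 2*q)^2 has shape L^2 M (L != M), so D-series; mu = 7 gives D_7.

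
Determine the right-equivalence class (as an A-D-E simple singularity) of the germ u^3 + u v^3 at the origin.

E_{7}

The Hessian of f at 0 is [[0, 0], [0, 0]] with rank 0, so corank 2. A Groebner basis of the Jacobian ideal J(f) in C{u,v} is {u^3, u*v^2, 3*u^2 + v^3}; counting standard monomials gives mu = 7. Corank 2; j^3 = u^3 is a perfect cube, so E-series; the 4-jet and mu = 7 give E_7.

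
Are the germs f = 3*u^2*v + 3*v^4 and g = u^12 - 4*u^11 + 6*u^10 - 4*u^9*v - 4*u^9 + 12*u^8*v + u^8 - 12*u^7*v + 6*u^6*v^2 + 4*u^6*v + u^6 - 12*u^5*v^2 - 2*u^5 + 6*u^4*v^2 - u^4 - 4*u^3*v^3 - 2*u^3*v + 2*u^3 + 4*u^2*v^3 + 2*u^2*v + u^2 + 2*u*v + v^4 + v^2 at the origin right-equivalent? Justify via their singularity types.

No.

The Hessian of f at 0 has rank 0. Corank 2; j^3 = 3*u^2*v has shape L^2 M (L != M), so D-series; mu = 5 gives D_5. The Hessian of g at 0 has rank 1. Corank 1: A-series; mu = 3 gives A_3. f is D_5 but g is A_3, hence not right-equivalent.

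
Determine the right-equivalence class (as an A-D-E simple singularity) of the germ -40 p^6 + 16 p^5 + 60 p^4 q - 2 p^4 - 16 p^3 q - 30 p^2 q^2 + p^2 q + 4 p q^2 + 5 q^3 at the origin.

The Hessian of f at 0 is [[0, 0], [0, 0]] with rank 0, so corank 2. A Groebner basis of the Jacobian ideal J(f) in C{p,q} is {q^3, p^2 - q^2, p*q + 2*q^2}; counting standard monomials gives mu = 4. Corank 2; j^3 = q*(p^2 + 4*p*q + 5*q^2) splits into three distinct lines over C (the quadratic factor has nonzero discriminant), so D_4.

D_{4}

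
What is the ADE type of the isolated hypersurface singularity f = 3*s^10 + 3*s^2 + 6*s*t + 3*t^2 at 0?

A_{9}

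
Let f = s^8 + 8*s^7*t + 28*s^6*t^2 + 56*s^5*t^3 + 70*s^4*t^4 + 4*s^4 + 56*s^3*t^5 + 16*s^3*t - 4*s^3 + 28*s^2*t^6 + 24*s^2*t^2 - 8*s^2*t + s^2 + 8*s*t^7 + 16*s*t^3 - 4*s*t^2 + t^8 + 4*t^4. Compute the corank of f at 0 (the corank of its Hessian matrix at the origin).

1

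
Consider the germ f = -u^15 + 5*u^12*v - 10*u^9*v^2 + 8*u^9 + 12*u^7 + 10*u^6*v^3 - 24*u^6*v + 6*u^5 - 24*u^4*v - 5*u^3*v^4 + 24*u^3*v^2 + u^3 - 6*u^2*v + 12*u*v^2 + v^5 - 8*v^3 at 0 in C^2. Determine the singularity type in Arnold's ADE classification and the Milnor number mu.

Type E_{8}, Milnor number mu = 8.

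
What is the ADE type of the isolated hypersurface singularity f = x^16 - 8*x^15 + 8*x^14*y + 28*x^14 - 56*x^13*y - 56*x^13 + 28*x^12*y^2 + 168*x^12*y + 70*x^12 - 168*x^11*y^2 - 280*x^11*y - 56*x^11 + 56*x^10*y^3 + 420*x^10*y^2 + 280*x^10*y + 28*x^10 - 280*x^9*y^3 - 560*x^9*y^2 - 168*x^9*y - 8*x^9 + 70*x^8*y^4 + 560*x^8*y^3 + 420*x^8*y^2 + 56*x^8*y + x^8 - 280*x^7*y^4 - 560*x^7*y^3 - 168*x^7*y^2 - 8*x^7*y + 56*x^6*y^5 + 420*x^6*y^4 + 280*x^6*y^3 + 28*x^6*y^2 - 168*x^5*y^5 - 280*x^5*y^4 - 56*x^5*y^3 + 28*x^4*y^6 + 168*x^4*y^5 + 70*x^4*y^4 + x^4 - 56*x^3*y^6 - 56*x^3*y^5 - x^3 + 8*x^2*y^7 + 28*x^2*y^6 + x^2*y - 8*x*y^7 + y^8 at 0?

The Hessian of f at 0 has rank 0. Corank 2; j^3 = -x^2*(x - y) has shape L^2 M (L != M), so D-series; mu = 9 gives D_9.

D_9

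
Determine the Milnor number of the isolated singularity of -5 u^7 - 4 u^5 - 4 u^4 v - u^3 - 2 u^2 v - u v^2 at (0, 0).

8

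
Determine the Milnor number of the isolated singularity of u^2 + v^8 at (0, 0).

The Hessian of f at 0 is [[2, 0], [0, 0]] with rank 1, so corank 1. A Groebner basis of the Jacobian ideal J(f) in C{u,v} is {v^7, u}; counting standard monomials gives mu = 7. Corank 1: A-series; mu = 7 gives A_7.

7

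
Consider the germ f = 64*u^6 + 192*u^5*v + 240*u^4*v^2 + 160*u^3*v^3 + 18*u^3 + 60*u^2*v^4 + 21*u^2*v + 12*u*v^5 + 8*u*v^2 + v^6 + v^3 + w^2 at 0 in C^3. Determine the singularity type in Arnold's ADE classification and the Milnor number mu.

Type D7, Milnor number mu = 7.

The Hessian of f at 0 is [[0, 0, 0], [0, 0, 0], [0, 0, 2]] with rank 1, so corank 2. A Groebner basis of the Jacobian ideal J(f) in C{u,v,w} is {-243*u*v/4 + v^5 - 81*v^2/4, u*v^2 + v^3/3, u^2 + 5*u*v/6 + v^2/6, w}; counting standard monomials gives mu = 7. Corank 2; j^3 = (2*u + v)*(3*u + v)^2 has shape L^2 M (L != M), so D-series; mu = 7 gives D_7.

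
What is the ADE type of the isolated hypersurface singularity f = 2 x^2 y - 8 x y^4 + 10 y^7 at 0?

D_{8}

The Hessian of f at 0 is [[0, 0], [0, 0]] with rank 0, so corank 2. A Groebner basis of the Jacobian ideal J(f) in C{x,y} is {2*x^2/3 + x*y^3, -x*y/2 + y^4, x^3, x^2*y}; counting standard monomials gives mu = 8. Corank 2; j^3 = 2*x^2*y has shape L^2 M (L != M), so D-series; mu = 8 gives D_8.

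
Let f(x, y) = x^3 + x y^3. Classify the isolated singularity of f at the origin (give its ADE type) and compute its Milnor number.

Type E7, Milnor number mu = 7.

The Hessian of f at 0 is [[0, 0], [0, 0]] with rank 0, so corank 2. A Groebner basis of the Jacobian ideal J(f) in C{x,y} is {x^3, x*y^2, 3*x^2 + y^3}; counting standard monomials gives mu = 7. Corank 2; j^3 = x^3 is a perfect cube, so E-series; the 4-jet and mu = 7 give E_7.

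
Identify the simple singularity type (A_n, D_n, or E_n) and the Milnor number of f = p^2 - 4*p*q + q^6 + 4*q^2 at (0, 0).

The Hessian of f at 0 has rank 1. Corank 1: A-series; mu = 5 gives A_5.

Type A_5, Milnor number mu = 5.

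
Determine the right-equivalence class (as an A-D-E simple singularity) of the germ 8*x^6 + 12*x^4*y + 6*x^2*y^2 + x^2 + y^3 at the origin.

The Hessian of f at 0 has rank 1. Corank 1: A-series; mu = 2 gives A_2.

A_{2}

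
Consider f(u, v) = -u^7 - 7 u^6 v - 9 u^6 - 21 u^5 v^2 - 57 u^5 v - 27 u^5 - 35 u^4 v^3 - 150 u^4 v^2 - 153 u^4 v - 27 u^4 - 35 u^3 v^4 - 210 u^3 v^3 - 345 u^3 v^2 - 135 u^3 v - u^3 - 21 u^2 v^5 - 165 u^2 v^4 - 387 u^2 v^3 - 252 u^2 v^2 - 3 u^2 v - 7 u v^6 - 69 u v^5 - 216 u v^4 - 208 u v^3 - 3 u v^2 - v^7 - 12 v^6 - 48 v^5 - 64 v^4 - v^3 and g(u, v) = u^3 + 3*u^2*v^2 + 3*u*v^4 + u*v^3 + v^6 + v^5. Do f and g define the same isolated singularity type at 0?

Yes.

The Hessian of f at 0 has rank 0. Corank 2; j^3 = -(u + v)^3 is a perfect cube, so E-series; the 4-jet and mu = 7 give E_7. The Hessian of g at 0 has rank 0. Corank 2; j^3 = u^3 is a perfect cube, so E-series; the 4-jet and mu = 7 give E_7. Both have type E_7, hence right-equivalent.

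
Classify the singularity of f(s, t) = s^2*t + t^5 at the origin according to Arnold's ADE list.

D_{6}

The Hessian of f at 0 has rank 0. Corank 2; j^3 = s^2*t has shape L^2 M (L != M), so D-series; mu = 6 gives D_6.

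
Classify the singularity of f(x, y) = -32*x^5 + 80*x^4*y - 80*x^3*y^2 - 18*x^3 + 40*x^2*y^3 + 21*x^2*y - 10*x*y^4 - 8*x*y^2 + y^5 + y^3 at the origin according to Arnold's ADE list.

D_6

The Hessian of f at 0 is [[0, 0], [0, 0]] with rank 0, so corank 2. A Groebner basis of the Jacobian ideal J(f) in C{x,y} is {243*x*y/10 + y^4 - 81*y^2/10, x*y^2 - y^3/3, x^2 - 5*x*y/6 + y^2/6}; counting standard monomials gives mu = 6. Corank 2; j^3 = -(2*x - y)*(3*x - y)^2 has shape L^2 M (L != M), so D-series; mu = 6 gives D_6.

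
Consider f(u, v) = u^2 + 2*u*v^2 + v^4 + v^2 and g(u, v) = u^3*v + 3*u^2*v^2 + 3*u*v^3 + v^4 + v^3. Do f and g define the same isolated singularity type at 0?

No.

The Hessian of f at 0 has rank 2. Corank 0: nondegenerate Morse point, so A_1. The Hessian of g at 0 has rank 0. Corank 2; j^3 = v^3 is a perfect cube, so E-series; the 4-jet and mu = 7 give E_7. f is A_1 but g is E_7, hence not right-equivalent.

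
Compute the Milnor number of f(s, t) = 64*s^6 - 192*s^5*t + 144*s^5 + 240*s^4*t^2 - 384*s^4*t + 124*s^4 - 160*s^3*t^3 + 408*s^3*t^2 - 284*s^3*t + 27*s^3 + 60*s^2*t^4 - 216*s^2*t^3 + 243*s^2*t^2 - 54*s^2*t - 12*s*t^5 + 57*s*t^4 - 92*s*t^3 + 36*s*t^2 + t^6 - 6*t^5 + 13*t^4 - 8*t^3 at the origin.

The Hessian of f at 0 has rank 0. Corank 2; j^3 = (3*s - 2*t)^3 is a perfect cube, so E-series; the 4-jet and mu = 6 give E_6.

6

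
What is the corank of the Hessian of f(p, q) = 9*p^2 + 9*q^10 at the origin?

1

The Hessian at 0 is [[18, 0], [0, 0]] of rank 1; hence corank 1.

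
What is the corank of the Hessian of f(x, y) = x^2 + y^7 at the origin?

Hessian at 0 has rank 1.

1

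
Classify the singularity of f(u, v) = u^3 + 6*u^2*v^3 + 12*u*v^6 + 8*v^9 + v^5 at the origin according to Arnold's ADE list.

E_{8}

The Hessian of f at 0 has rank 0. Corank 2; j^3 = u^3 is a perfect cube, so E-series; the 5-jet and mu = 8 give E_8.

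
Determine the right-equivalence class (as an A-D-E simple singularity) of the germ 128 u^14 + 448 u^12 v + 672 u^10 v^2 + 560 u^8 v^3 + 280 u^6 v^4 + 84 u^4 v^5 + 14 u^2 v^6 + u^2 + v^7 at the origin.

The Hessian of f at 0 is [[2, 0], [0, 0]] with rank 1, so corank 1. A Groebner basis of the Jacobian ideal J(f) in C{u,v} is {v^6, u}; counting standard monomials gives mu = 6. Corank 1: A-series; mu = 6 gives A_6.

A_{6}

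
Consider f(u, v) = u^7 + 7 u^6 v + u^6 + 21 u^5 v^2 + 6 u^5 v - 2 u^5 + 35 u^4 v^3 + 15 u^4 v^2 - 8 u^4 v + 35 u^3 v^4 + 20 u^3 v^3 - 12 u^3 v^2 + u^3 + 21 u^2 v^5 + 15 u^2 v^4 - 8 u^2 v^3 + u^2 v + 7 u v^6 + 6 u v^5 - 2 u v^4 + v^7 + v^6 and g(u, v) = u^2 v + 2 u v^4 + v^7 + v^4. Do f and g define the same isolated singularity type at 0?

No.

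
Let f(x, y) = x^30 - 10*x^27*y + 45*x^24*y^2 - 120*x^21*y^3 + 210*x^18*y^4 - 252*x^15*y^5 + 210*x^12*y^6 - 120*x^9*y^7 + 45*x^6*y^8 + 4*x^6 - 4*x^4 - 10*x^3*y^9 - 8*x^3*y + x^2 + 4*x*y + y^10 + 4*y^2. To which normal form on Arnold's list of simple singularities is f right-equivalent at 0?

A9

The Hessian of f at 0 has rank 1. Corank 1: A-series; mu = 9 gives A_9.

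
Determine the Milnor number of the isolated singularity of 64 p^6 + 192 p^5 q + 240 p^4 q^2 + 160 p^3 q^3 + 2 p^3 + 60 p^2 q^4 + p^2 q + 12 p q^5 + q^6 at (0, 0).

The Hessian of f at 0 is [[0, 0], [0, 0]] with rank 0, so corank 2. A Groebner basis of the Jacobian ideal J(f) in C{p,q} is {-p*q/12 + q^5, p*q^2, p^2 + p*q/2}; counting standard monomials gives mu = 7. Corank 2; j^3 = p^2*(2*p + q) has shape L^2 M (L != M), so D-series; mu = 7 gives D_7.

7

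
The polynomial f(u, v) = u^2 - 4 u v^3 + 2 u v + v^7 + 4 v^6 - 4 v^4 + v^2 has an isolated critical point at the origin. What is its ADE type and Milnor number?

Type A_6, Milnor number mu = 6.

The Hessian of f at 0 is [[2, 2], [2, 2]] with rank 1, so corank 1. A Groebner basis of the Jacobian ideal J(f) in C{u,v} is {-u/2 + v^3 - v/2, u^2 + 2*u*v + v^2}; counting standard monomials gives mu = 6. Corank 1: A-series; mu = 6 gives A_6.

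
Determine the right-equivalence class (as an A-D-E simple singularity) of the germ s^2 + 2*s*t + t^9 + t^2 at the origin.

A_8

The Hessian of f at 0 is [[2, 2], [2, 2]] with rank 1, so corank 1. A Groebner basis of the Jacobian ideal J(f) in C{s,t} is {t^8, s + t}; counting standard monomials gives mu = 8. Corank 1: A-series; mu = 8 gives A_8.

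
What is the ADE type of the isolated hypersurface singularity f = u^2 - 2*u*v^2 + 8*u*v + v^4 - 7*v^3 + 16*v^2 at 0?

A2

The Hessian of f at 0 is [[2, 8], [8, 32]] with rank 1, so corank 1. A Groebner basis of the Jacobian ideal J(f) in C{u,v} is {v^2, u + 4*v}; counting standard monomials gives mu = 2. Corank 1: A-series; mu = 2 gives A_2.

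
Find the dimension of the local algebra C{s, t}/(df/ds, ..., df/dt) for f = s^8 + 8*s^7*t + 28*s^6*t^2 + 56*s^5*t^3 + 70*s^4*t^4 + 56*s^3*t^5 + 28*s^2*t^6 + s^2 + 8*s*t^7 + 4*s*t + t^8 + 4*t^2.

7

The Hessian of f at 0 has rank 1. Corank 1: A-series; mu = 7 gives A_7.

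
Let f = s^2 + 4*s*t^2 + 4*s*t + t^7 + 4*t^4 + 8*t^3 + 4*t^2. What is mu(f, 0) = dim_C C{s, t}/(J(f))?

The Hessian of f at 0 has rank 1. Corank 1: A-series; mu = 6 gives A_6.

6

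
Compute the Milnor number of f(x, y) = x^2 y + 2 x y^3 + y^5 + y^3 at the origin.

4

The Hessian of f at 0 has rank 0. Corank 2; j^3 = y*(x^2 + y^2) splits into three distinct lines over C (the quadratic factor has nonzero discriminant), so D_4.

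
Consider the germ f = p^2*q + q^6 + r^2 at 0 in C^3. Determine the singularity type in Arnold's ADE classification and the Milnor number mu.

Type D_{7}, Milnor number mu = 7.

The Hessian of f at 0 is [[0, 0, 0], [0, 0, 0], [0, 0, 2]] with rank 1, so corank 2. A Groebner basis of the Jacobian ideal J(f) in C{p,q,r} is {p^2/6 + q^5, p^3, p*q, r}; counting standard monomials gives mu = 7. Corank 2; j^3 = p^2*q has shape L^2 M (L != M), so D-series; mu = 7 gives D_7.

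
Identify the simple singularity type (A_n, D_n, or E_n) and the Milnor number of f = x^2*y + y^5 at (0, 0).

The Hessian of f at 0 has rank 0. Corank 2; j^3 = x^2*y has shape L^2 M (L != M), so D-series; mu = 6 gives D_6.

Type D_{6}, Milnor number mu = 6.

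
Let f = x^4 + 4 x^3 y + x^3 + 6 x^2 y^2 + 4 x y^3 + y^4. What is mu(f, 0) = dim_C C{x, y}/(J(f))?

The Hessian of f at 0 has rank 0. Corank 2; j^3 = x^3 is a perfect cube, so E-series; the 4-jet and mu = 6 give E_6.

6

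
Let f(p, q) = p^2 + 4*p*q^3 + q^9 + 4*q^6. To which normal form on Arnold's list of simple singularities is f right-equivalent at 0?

The Hessian of f at 0 has rank 1. Corank 1: A-series; mu = 8 gives A_8.

A8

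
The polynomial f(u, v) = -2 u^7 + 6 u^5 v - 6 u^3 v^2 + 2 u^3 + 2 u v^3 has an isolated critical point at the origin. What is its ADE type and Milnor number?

Type E_7, Milnor number mu = 7.

The Hessian of f at 0 has rank 0. Corank 2; j^3 = 2*u^3 is a perfect cube, so E-series; the 4-jet and mu = 7 give E_7.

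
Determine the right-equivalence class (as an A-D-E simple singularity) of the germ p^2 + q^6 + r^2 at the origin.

A_{5}

The Hessian of f at 0 has rank 2. Corank 1: A-series; mu = 5 gives A_5.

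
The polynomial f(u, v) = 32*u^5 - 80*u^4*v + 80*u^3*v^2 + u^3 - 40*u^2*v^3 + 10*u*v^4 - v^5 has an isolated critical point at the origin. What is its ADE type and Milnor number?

The Hessian of f at 0 has rank 0. Corank 2; j^3 = u^3 is a perfect cube, so E-series; the 5-jet and mu = 8 give E_8.

Type E_8, Milnor number mu = 8.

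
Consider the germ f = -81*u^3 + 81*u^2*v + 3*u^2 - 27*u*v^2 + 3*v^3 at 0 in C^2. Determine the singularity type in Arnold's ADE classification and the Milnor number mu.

Type A2, Milnor number mu = 2.

The Hessian of f at 0 is [[6, 0], [0, 0]] with rank 1, so corank 1. A Groebner basis of the Jacobian ideal J(f) in C{u,v} is {v^2, u}; counting standard monomials gives mu = 2. Corank 1: A-series; mu = 2 gives A_2.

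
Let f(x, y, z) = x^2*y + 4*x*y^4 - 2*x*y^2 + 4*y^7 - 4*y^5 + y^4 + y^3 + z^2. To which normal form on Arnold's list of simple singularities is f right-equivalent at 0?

D_5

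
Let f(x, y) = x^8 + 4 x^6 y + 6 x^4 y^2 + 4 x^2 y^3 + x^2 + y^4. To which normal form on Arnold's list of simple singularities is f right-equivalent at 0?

The Hessian of f at 0 has rank 1. Corank 1: A-series; mu = 3 gives A_3.

A3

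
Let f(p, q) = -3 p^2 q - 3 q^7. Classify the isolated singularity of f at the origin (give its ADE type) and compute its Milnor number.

Type D_{8}, Milnor number mu = 8.

The Hessian of f at 0 has rank 0. Corank 2; j^3 = -3*p^2*q has shape L^2 M (L != M), so D-series; mu = 8 gives D_8.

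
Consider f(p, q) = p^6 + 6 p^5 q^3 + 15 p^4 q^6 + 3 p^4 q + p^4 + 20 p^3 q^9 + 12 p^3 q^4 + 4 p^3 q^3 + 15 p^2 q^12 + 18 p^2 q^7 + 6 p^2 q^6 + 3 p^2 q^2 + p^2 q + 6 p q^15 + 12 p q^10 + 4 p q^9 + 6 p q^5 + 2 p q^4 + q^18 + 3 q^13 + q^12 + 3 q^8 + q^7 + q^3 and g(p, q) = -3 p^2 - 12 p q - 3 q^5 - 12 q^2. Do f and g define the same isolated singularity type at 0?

No.

The Hessian of f at 0 is [[0, 0], [0, 0]] with rank 0, so corank 2. A Groebner basis of the Jacobian ideal J(f) in C{p,q} is {q^3, p^2 + 3*q^2, p*q}; counting standard monomials gives mu = 4. Corank 2; j^3 = q*(p^2 + q^2) splits into three distinct lines over C (the quadratic factor has nonzero discriminant), so D_4. The Hessian of g at 0 is [[-6, -12], [-12, -24]] with rank 1, so corank 1. A Groebner basis of the Jacobian ideal J(g) in C{p,q} is {q^4, p + 2*q}; counting standard monomials gives mu = 4. Corank 1: A-series; mu = 4 gives A_4. f is D_4 but g is A_4, hence not right-equivalent.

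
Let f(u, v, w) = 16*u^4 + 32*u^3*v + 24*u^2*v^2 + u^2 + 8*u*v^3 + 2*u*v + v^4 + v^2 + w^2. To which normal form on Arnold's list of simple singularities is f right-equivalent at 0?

A_3

The Hessian of f at 0 has rank 2. Corank 1: A-series; mu = 3 gives A_3.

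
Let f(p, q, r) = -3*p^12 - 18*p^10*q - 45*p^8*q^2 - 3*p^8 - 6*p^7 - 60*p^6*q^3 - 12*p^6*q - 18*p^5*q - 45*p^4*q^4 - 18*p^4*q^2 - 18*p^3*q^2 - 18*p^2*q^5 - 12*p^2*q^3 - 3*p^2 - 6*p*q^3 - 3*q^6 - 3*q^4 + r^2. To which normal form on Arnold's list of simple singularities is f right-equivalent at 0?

A3

The Hessian of f at 0 has rank 2. Corank 1: A-series; mu = 3 gives A_3.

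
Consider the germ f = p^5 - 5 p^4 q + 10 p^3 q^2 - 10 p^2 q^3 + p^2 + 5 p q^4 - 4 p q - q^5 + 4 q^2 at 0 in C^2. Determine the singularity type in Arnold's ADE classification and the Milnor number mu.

The Hessian of f at 0 is [[2, -4], [-4, 8]] with rank 1, so corank 1. A Groebner basis of the Jacobian ideal J(f) in C{p,q} is {q^4, p - 2*q}; counting standard monomials gives mu = 4. Corank 1: A-series; mu = 4 gives A_4.

Type A_{4}, Milnor number mu = 4.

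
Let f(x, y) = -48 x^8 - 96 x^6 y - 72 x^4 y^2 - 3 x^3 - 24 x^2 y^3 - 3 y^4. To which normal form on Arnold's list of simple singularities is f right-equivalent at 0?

E6

The Hessian of f at 0 is [[0, 0], [0, 0]] with rank 0, so corank 2. A Groebner basis of the Jacobian ideal J(f) in C{x,y} is {y^3, x^2}; counting standard monomials gives mu = 6. Corank 2; j^3 = -3*x^3 is a perfect cube, so E-series; the 4-jet and mu = 6 give E_6.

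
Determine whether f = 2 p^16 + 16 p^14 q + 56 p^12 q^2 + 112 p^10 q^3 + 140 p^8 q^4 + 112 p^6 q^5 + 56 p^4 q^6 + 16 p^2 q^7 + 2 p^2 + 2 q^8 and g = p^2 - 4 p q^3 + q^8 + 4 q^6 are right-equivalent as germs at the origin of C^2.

Yes.

The Hessian of f at 0 is [[4, 0], [0, 0]] with rank 1, so corank 1. A Groebner basis of the Jacobian ideal J(f) in C{p,q} is {q^7, p}; counting standard monomials gives mu = 7. Corank 1: A-series; mu = 7 gives A_7. The Hessian of g at 0 is [[2, 0], [0, 0]] with rank 1, so corank 1. A Groebner basis of the Jacobian ideal J(g) in C{p,q} is {p^3, p^2*q, -p/2 + q^3}; counting standard monomials gives mu = 7. Corank 1: A-series; mu = 7 gives A_7. Both have type A_7, hence right-equivalent.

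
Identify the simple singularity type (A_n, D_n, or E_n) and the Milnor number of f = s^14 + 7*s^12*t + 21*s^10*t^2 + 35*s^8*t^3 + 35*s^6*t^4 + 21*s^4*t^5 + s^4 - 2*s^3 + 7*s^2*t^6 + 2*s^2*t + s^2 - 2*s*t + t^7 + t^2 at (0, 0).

Type A6, Milnor number mu = 6.

The Hessian of f at 0 is [[2, -2], [-2, 2]] with rank 1, so corank 1. A Groebner basis of the Jacobian ideal J(f) in C{s,t} is {-14*s*t/3 + 5*s/3 + t^4 + 4*t^3/3 + 3*t^2 - 5*t/3, s*t^2 - 4*s*t/3 + s/3 - t^3/3 + t^2 - t/3, s^2 - s + t}; counting standard monomials gives mu = 6. Corank 1: A-series; mu = 6 gives A_6.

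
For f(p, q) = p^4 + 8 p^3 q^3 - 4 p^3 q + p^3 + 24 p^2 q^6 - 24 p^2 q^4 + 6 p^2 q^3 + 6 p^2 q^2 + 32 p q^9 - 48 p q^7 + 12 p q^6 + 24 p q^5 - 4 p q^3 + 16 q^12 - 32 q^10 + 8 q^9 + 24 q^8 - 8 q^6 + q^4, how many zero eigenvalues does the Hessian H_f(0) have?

The Hessian at 0 is [[0, 0], [0, 0]] of rank 0; hence corank 2.

2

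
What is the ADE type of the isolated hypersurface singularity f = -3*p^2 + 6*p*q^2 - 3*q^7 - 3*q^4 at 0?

A6

The Hessian of f at 0 has rank 1. Corank 1: A-series; mu = 6 gives A_6.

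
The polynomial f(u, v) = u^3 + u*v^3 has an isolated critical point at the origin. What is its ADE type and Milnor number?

Type E_7, Milnor number mu = 7.

The Hessian of f at 0 has rank 0. Corank 2; j^3 = u^3 is a perfect cube, so E-series; the 4-jet and mu = 7 give E_7.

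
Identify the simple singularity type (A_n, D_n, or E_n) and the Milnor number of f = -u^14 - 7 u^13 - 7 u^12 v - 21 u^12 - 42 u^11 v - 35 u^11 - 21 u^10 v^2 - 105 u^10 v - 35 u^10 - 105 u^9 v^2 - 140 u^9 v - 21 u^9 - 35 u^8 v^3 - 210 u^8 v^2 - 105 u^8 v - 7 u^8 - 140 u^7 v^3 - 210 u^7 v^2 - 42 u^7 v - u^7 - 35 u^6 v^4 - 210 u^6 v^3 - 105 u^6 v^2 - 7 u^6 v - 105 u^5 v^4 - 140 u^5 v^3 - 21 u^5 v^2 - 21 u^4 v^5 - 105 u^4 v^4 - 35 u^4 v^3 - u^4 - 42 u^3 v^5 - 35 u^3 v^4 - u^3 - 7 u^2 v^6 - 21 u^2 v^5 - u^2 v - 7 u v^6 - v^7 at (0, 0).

Type D_8, Milnor number mu = 8.

The Hessian of f at 0 has rank 0. Corank 2; j^3 = -u^2*(u + v) has shape L^2 M (L != M), so D-series; mu = 8 gives D_8.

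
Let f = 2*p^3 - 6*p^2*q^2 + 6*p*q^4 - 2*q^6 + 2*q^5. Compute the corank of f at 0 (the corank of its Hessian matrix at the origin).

The Hessian at 0 is [[0, 0], [0, 0]] of rank 0; hence corank 2.

2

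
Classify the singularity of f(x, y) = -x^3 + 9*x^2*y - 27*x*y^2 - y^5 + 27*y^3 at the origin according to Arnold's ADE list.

The Hessian of f at 0 has rank 0. Corank 2; j^3 = -(x - 3*y)^3 is a perfect cube, so E-series; the 5-jet and mu = 8 give E_8.

E8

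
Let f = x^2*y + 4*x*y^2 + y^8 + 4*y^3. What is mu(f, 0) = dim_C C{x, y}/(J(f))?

9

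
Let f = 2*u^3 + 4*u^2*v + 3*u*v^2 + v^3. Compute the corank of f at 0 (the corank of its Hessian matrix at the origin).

2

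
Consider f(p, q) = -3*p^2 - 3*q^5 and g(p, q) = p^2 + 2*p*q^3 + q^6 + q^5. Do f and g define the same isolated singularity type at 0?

The Hessian of f at 0 is [[-6, 0], [0, 0]] with rank 1, so corank 1. A Groebner basis of the Jacobian ideal J(f) in C{p,q} is {q^4, p}; counting standard monomials gives mu = 4. Corank 1: A-series; mu = 4 gives A_4. The Hessian of g at 0 is [[2, 0], [0, 0]] with rank 1, so corank 1. A Groebner basis of the Jacobian ideal J(g) in C{p,q} is {p + q^3, p^2, p*q}; counting standard monomials gives mu = 4. Corank 1: A-series; mu = 4 gives A_4. Both have type A_4, hence right-equivalent.

Yes.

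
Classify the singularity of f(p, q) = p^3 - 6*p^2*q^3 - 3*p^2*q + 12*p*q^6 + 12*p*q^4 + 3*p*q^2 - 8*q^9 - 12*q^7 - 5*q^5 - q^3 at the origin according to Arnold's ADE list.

The Hessian of f at 0 has rank 0. Corank 2; j^3 = (p - q)^3 is a perfect cube, so E-series; the 5-jet and mu = 8 give E_8.

E_8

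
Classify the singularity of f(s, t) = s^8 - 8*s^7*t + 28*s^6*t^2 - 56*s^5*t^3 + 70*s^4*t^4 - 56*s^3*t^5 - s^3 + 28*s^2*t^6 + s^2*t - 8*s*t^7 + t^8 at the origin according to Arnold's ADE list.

The Hessian of f at 0 is [[0, 0], [0, 0]] with rank 0, so corank 2. A Groebner basis of the Jacobian ideal J(f) in C{s,t} is {s*t/8 + t^7, s*t^2, s^2 - s*t}; counting standard monomials gives mu = 9. Corank 2; j^3 = -s^2*(s - t) has shape L^2 M (L != M), so D-series; mu = 9 gives D_9.

D_9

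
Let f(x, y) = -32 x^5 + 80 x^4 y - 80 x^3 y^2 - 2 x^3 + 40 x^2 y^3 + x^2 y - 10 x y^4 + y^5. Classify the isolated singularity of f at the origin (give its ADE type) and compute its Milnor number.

Type D_{6}, Milnor number mu = 6.

The Hessian of f at 0 has rank 0. Corank 2; j^3 = -x^2*(2*x - y) has shape L^2 M (L != M), so D-series; mu = 6 gives D_6.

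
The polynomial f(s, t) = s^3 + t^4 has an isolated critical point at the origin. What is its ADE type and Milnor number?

Type E_{6}, Milnor number mu = 6.

The Hessian of f at 0 is [[0, 0], [0, 0]] with rank 0, so corank 2. A Groebner basis of the Jacobian ideal J(f) in C{s,t} is {t^3, s^2}; counting standard monomials gives mu = 6. Corank 2; j^3 = s^3 is a perfect cube, so E-series; the 4-jet and mu = 6 give E_6.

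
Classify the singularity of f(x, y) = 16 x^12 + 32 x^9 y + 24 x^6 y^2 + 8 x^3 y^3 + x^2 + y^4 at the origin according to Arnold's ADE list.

The Hessian of f at 0 has rank 1. Corank 1: A-series; mu = 3 gives A_3.

A_{3}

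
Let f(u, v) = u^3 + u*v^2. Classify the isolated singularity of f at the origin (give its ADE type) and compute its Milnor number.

Type D_{4}, Milnor number mu = 4.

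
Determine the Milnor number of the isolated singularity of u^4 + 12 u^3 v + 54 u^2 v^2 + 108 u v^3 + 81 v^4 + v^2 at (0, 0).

3

The Hessian of f at 0 is [[0, 0], [0, 2]] with rank 1, so corank 1. A Groebner basis of the Jacobian ideal J(f) in C{u,v} is {u^3, v}; counting standard monomials gives mu = 3. Corank 1: A-series; mu = 3 gives A_3.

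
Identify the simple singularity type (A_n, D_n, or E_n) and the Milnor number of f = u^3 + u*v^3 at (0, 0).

Type E7, Milnor number mu = 7.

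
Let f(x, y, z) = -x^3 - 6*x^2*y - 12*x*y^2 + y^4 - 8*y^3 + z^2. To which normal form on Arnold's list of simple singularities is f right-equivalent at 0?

E_{6}

The Hessian of f at 0 has rank 1. Corank 2; j^3 = -(x + 2*y)^3 is a perfect cube, so E-series; the 4-jet and mu = 6 give E_6.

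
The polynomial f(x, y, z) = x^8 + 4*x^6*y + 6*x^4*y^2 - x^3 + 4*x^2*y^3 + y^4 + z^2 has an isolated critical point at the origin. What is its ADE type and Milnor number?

Type E_6, Milnor number mu = 6.

The Hessian of f at 0 is [[0, 0, 0], [0, 0, 0], [0, 0, 2]] with rank 1, so corank 2. A Groebner basis of the Jacobian ideal J(f) in C{x,y,z} is {y^3, x^2, z}; counting standard monomials gives mu = 6. Corank 2; j^3 = -x^3 is a perfect cube, so E-series; the 4-jet and mu = 6 give E_6.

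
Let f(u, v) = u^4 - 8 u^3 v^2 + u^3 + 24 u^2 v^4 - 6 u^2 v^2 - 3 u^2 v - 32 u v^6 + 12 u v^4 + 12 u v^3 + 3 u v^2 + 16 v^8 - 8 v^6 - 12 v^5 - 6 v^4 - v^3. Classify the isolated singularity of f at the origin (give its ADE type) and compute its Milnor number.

Type E6, Milnor number mu = 6.

The Hessian of f at 0 has rank 0. Corank 2; j^3 = (u - v)^3 is a perfect cube, so E-series; the 4-jet and mu = 6 give E_6.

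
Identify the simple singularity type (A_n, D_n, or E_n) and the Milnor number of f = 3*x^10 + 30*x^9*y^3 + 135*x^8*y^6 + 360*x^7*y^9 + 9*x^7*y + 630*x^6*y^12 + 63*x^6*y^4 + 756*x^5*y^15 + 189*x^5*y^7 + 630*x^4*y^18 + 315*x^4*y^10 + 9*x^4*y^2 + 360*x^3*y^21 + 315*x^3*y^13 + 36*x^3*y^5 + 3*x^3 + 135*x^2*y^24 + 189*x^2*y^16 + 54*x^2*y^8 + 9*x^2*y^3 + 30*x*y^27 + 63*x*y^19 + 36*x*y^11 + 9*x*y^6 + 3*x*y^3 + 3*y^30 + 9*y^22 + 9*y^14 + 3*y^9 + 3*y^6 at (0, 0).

Type E_{7}, Milnor number mu = 7.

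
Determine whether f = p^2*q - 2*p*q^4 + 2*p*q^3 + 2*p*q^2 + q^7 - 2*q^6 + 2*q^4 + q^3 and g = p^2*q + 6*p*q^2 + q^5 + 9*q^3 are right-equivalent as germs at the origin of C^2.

The Hessian of f at 0 is [[0, 0], [0, 0]] with rank 0, so corank 2. A Groebner basis of the Jacobian ideal J(f) in C{p,q} is {p^3 - p^2 - 3*p*q - 2*q^2, p^2*q + 3*p^2/4 + 5*p*q/2 + 7*q^2/4, -p^2/2 + p*q^2 - 2*p*q - 3*q^2/2, p^2/4 + 3*p*q/2 + q^3 + 5*q^2/4}; counting standard monomials gives mu = 6. Corank 2; j^3 = q*(p + q)^2 has shape L^2 M (L != M), so D-series; mu = 6 gives D_6. The Hessian of g at 0 is [[0, 0], [0, 0]] with rank 0, so corank 2. A Groebner basis of the Jacobian ideal J(g) in C{p,q} is {p^2/5 + q^4 - 9*q^2/5, p^3 + 27*q^3, p*q + 3*q^2}; counting standard monomials gives mu = 6. Corank 2; j^3 = q*(p + 3*q)^2 has shape L^2 M (L != M), so D-series; mu = 6 gives D_6. Both have type D_6, hence right-equivalent.

Yes.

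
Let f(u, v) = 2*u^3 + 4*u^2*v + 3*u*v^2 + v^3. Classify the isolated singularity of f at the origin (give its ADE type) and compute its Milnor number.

The Hessian of f at 0 is [[0, 0], [0, 0]] with rank 0, so corank 2. A Groebner basis of the Jacobian ideal J(f) in C{u,v} is {v^3, u^2 - 3*v^2/2, u*v + 3*v^2/2}; counting standard monomials gives mu = 4. Corank 2; j^3 = (u + v)*(2*u^2 + 2*u*v + v^2) splits into three distinct lines over C (the quadratic factor has nonzero discriminant), so D_4.

Type D_4, Milnor number mu = 4.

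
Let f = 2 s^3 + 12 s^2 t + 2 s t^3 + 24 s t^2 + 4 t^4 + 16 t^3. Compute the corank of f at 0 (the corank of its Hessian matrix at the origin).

2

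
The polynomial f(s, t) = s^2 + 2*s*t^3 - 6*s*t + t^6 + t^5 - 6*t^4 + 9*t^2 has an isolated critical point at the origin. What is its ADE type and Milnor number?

Type A_4, Milnor number mu = 4.

The Hessian of f at 0 has rank 1. Corank 1: A-series; mu = 4 gives A_4.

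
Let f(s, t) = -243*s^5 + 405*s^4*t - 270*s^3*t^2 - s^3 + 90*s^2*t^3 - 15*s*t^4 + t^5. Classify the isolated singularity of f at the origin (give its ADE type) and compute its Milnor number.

Type E_8, Milnor number mu = 8.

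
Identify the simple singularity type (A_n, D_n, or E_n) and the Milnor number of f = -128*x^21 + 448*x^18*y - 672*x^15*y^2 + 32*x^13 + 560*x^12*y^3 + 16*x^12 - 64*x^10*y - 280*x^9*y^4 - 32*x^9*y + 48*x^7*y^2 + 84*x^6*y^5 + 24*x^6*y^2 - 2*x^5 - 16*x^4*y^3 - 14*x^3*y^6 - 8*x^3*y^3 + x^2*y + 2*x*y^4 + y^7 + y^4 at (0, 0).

The Hessian of f at 0 is [[0, 0], [0, 0]] with rank 0, so corank 2. A Groebner basis of the Jacobian ideal J(f) in C{x,y} is {x^3, x^2/4 + y^3, x*y}; counting standard monomials gives mu = 5. Corank 2; j^3 = x^2*y has shape L^2 M (L != M), so D-series; mu = 5 gives D_5.

Type D_5, Milnor number mu = 5.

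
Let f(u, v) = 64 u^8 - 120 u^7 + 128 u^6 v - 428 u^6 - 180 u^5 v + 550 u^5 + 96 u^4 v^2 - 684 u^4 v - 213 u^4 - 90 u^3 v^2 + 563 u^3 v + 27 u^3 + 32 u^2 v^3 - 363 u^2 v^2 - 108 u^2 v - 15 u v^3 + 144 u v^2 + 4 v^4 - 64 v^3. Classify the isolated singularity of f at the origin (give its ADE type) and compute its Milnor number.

Type E7, Milnor number mu = 7.

The Hessian of f at 0 has rank 0. Corank 2; j^3 = (3*u - 4*v)^3 is a perfect cube, so E-series; the 4-jet and mu = 7 give E_7.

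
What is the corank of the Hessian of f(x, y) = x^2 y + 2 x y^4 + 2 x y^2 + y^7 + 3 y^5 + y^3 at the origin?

2

Hessian at 0 has rank 0.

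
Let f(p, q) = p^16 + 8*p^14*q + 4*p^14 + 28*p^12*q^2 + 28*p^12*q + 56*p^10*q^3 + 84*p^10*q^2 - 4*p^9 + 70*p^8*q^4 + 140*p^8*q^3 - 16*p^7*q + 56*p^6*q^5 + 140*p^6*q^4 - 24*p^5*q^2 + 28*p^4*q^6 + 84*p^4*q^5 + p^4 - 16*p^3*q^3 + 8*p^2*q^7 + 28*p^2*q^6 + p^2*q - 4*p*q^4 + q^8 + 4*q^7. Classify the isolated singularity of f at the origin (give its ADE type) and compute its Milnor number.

Type D9, Milnor number mu = 9.

The Hessian of f at 0 has rank 0. Corank 2; j^3 = p^2*q has shape L^2 M (L != M), so D-series; mu = 9 gives D_9.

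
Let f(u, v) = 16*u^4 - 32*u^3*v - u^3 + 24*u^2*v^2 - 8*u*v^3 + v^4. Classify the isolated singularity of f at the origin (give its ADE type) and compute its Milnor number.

Type E_6, Milnor number mu = 6.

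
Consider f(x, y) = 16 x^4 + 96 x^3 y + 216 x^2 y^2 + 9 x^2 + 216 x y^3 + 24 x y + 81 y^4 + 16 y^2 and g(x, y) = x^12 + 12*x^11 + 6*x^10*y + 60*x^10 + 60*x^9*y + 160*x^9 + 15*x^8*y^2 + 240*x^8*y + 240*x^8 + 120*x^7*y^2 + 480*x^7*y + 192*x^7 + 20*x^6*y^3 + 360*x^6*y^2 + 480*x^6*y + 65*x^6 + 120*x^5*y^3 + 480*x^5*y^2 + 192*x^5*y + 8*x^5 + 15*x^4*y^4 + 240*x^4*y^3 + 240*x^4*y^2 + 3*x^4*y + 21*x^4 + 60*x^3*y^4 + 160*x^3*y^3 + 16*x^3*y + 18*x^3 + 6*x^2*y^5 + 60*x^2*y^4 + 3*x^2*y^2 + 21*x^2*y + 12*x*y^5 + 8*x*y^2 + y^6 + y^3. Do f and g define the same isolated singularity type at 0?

The Hessian of f at 0 has rank 1. Corank 1: A-series; mu = 3 gives A_3. The Hessian of g at 0 has rank 0. Corank 2; j^3 = (2*x + y)*(3*x + y)^2 has shape L^2 M (L != M), so D-series; mu = 7 gives D_7. f is A_3 but g is D_7, hence not right-equivalent.

No.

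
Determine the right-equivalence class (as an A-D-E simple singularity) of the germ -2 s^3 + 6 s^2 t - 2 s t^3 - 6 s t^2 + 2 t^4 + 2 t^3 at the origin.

The Hessian of f at 0 is [[0, 0], [0, 0]] with rank 0, so corank 2. A Groebner basis of the Jacobian ideal J(f) in C{s,t} is {s^3 - 3*s^2*t - 6*s^2 + 12*s*t - 6*t^2, 3*s^2 + s*t^2 - 6*s*t + 3*t^2, 3*s^2 - 6*s*t + t^3 + 3*t^2}; counting standard monomials gives mu = 7. Corank 2; j^3 = -2*(s - t)^3 is a perfect cube, so E-series; the 4-jet and mu = 7 give E_7.

E_7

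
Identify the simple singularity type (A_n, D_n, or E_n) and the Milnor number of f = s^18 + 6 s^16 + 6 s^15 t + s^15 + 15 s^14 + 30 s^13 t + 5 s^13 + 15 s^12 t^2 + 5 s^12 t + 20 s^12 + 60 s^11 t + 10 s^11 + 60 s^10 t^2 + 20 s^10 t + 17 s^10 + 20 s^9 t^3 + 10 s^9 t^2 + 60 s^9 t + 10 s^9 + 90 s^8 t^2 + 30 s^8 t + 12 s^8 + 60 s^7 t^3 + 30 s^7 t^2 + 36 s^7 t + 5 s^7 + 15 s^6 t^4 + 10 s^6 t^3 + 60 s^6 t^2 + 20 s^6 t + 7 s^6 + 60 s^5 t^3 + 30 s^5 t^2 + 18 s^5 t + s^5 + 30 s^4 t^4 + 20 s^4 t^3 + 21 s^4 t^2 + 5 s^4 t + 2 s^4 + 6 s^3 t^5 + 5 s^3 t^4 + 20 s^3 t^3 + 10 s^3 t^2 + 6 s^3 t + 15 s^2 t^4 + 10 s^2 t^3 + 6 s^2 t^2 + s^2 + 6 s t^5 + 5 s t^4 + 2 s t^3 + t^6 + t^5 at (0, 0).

Type A_4, Milnor number mu = 4.

The Hessian of f at 0 is [[2, 0], [0, 0]] with rank 1, so corank 1. A Groebner basis of the Jacobian ideal J(f) in C{s,t} is {s + t^3, s^2, s*t}; counting standard monomials gives mu = 4. Corank 1: A-series; mu = 4 gives A_4.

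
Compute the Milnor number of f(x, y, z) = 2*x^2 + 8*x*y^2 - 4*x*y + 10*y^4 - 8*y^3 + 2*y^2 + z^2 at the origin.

The Hessian of f at 0 has rank 2. Corank 1: A-series; mu = 3 gives A_3.

3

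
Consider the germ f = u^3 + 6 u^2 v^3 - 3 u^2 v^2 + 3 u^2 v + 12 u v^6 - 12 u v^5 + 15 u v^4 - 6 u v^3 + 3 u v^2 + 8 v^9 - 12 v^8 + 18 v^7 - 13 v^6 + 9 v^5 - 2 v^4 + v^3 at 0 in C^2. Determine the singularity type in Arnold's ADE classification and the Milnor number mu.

Type E6, Milnor number mu = 6.

The Hessian of f at 0 has rank 0. Corank 2; j^3 = (u + v)^3 is a perfect cube, so E-series; the 4-jet and mu = 6 give E_6.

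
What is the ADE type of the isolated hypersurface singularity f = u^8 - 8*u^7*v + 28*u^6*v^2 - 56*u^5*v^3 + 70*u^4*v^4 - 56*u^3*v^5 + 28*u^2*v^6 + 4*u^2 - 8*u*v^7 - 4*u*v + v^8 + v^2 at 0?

The Hessian of f at 0 has rank 1. Corank 1: A-series; mu = 7 gives A_7.

A7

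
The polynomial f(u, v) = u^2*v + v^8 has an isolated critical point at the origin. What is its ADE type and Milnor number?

Type D_{9}, Milnor number mu = 9.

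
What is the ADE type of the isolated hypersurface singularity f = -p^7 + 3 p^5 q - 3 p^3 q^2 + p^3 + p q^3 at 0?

The Hessian of f at 0 has rank 0. Corank 2; j^3 = p^3 is a perfect cube, so E-series; the 4-jet and mu = 7 give E_7.

E_7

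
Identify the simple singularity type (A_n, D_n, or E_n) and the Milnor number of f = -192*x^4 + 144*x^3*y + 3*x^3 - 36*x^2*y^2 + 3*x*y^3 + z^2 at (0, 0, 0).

Type E7, Milnor number mu = 7.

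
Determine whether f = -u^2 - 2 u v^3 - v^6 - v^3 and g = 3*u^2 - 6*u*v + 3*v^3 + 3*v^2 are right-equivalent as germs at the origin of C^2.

Yes.

The Hessian of f at 0 has rank 1. Corank 1: A-series; mu = 2 gives A_2. The Hessian of g at 0 has rank 1. Corank 1: A-series; mu = 2 gives A_2. Both have type A_2, hence right-equivalent.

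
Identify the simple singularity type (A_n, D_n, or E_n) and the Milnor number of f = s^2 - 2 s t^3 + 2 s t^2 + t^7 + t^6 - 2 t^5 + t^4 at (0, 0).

The Hessian of f at 0 is [[2, 0], [0, 0]] with rank 1, so corank 1. A Groebner basis of the Jacobian ideal J(f) in C{s,t} is {s^3, s^2*t + s^2/2 - s*t/2 - s/2 - t^2/2, s^2/2 + s*t^2 + s*t/2 + s/2 + t^2/2, -s + t^3 - t^2}; counting standard monomials gives mu = 6. Corank 1: A-series; mu = 6 gives A_6.

Type A6, Milnor number mu = 6.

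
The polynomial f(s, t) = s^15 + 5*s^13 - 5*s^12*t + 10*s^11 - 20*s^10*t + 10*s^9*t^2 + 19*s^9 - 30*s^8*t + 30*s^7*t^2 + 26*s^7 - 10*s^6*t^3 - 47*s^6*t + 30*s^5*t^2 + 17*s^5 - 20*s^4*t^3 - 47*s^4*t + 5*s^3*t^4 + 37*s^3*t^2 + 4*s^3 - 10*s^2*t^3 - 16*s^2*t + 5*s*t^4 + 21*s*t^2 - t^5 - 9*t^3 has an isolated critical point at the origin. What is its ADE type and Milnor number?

Type D_{6}, Milnor number mu = 6.

The Hessian of f at 0 has rank 0. Corank 2; j^3 = (s - t)*(2*s - 3*t)^2 has shape L^2 M (L != M), so D-series; mu = 6 gives D_6.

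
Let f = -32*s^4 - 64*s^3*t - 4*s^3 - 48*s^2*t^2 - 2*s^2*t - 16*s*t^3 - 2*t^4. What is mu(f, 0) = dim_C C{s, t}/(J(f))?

The Hessian of f at 0 is [[0, 0], [0, 0]] with rank 0, so corank 2. A Groebner basis of the Jacobian ideal J(f) in C{s,t} is {s*t^2, -s*t/8 + t^3, s^2 + s*t/2}; counting standard monomials gives mu = 5. Corank 2; j^3 = -2*s^2*(2*s + t) has shape L^2 M (L != M), so D-series; mu = 5 gives D_5.

5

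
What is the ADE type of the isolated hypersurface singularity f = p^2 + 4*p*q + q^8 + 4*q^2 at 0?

A_{7}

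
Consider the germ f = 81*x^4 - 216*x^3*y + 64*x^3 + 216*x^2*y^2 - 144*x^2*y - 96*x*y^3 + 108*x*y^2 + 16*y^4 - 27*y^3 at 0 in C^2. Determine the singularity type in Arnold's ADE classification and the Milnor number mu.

The Hessian of f at 0 has rank 0. Corank 2; j^3 = (4*x - 3*y)^3 is a perfect cube, so E-series; the 4-jet and mu = 6 give E_6.

Type E_6, Milnor number mu = 6.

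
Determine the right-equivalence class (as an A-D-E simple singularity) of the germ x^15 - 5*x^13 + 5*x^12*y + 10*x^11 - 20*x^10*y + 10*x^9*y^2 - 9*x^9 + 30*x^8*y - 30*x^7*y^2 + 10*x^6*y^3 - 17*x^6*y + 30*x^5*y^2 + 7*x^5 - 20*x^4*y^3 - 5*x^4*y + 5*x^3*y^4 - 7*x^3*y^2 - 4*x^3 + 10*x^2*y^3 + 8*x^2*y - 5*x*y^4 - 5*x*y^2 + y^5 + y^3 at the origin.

D_{6}

The Hessian of f at 0 is [[0, 0], [0, 0]] with rank 0, so corank 2. A Groebner basis of the Jacobian ideal J(f) in C{x,y} is {32*x*y/3 + y^4 - 16*y^2/3, x*y^2 - y^3/2, x^2 - 11*x*y/6 + 2*y^2/3}; counting standard monomials gives mu = 6. Corank 2; j^3 = -(x - y)*(2*x - y)^2 has shape L^2 M (L != M), so D-series; mu = 6 gives D_6.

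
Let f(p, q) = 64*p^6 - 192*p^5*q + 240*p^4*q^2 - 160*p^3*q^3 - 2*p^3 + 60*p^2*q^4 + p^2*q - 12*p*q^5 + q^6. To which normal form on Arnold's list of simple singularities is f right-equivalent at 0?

The Hessian of f at 0 is [[0, 0], [0, 0]] with rank 0, so corank 2. A Groebner basis of the Jacobian ideal J(f) in C{p,q} is {p*q/12 + q^5, p*q^2, p^2 - p*q/2}; counting standard monomials gives mu = 7. Corank 2; j^3 = -p^2*(2*p - q) has shape L^2 M (L != M), so D-series; mu = 7 gives D_7.

D_{7}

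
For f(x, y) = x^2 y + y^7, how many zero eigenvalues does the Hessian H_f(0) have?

2

Hessian at 0 has rank 0.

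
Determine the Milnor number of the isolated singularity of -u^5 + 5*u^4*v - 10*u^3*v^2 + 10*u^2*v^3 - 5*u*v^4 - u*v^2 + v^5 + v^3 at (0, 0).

6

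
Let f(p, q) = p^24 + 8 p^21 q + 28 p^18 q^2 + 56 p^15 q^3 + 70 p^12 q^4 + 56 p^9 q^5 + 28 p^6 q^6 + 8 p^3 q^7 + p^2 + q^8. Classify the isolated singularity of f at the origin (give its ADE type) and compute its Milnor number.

Type A_{7}, Milnor number mu = 7.

The Hessian of f at 0 is [[2, 0], [0, 0]] with rank 1, so corank 1. A Groebner basis of the Jacobian ideal J(f) in C{p,q} is {q^7, p}; counting standard monomials gives mu = 7. Corank 1: A-series; mu = 7 gives A_7.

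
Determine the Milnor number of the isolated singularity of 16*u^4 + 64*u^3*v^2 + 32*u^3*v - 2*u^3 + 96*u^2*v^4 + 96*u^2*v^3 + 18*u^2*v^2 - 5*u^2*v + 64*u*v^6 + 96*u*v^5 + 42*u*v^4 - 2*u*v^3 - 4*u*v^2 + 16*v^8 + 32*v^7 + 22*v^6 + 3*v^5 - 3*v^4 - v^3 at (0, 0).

5

The Hessian of f at 0 has rank 0. Corank 2; j^3 = -(u + v)^2*(2*u + v) has shape L^2 M (L != M), so D-series; mu = 5 gives D_5.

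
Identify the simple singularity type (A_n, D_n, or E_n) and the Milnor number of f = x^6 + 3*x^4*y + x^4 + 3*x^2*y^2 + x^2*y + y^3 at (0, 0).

Type D4, Milnor number mu = 4.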